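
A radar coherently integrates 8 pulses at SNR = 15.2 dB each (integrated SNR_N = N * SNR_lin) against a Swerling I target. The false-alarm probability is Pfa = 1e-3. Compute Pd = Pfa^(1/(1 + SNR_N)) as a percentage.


SNR_lin = 10^(15.2/10) = 33.11311
SNR_N = 8 * 33.11311 = 264.90488
1/(1 + SNR_N) = 1/265.90488 = 0.0037607
Pd = (1e-3)^0.0037607 = 0.97436
Pd = 97.4%

97.4%


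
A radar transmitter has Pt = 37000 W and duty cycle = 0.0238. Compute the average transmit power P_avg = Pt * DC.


P_avg = 37000 * 0.0238 = 880.6 W

880.6 W


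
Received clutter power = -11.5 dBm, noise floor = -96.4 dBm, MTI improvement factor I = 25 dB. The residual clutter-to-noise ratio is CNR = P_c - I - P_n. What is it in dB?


CNR = -11.5 - 25 - (-96.4) = 59.9 dB

59.9 dB


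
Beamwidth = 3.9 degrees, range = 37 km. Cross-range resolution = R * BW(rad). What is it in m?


BW_rad = 0.068067841
CR = 37000 * 0.068067841 = 2518.5 m

2518.5 m


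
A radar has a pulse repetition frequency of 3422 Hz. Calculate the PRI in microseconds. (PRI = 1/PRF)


PRI = 1/3422 = 0.0002922268 s = 292.2 us

292.2 us


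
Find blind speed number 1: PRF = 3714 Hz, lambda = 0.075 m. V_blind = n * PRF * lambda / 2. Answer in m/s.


V_blind = 1 * 3714 * 0.075 / 2 = 139.3 m/s

139.3 m/s


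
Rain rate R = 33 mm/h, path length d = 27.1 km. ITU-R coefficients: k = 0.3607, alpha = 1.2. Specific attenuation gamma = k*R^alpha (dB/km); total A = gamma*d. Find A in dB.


gamma = 0.3607 * 33^1.2 = 23.953163 dB/km
A = 23.953163 * 27.1 = 649.13 dB

649.13 dB


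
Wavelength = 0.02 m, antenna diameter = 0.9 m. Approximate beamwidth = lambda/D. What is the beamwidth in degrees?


BW_rad = 0.02 / 0.9 = 0.022222
BW_deg = 1.27 degrees

1.27 degrees


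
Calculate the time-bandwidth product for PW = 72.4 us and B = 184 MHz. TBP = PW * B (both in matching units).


TBP = 72.4 * 184 = 13321.6

13321.6


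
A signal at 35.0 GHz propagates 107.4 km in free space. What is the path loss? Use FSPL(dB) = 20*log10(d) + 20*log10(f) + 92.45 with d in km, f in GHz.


20*log10(107.4) = 40.62
20*log10(35.0) = 30.88
FSPL = 164.0 dB

164.0 dB


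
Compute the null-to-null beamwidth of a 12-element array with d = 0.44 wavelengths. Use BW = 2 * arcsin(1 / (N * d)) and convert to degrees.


1/(N*d) = 1/(12*0.44) = 0.189394
BW = 2*arcsin(0.189394) = 21.8 degrees

21.8 degrees


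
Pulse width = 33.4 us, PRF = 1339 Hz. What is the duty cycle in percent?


DC = 33.4e-6 * 1339 * 100 = 4.47%

4.47%


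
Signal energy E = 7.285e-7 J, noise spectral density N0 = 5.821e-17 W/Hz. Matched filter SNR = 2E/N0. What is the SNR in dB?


SNR_lin = 2 * 7.285e-7 / 5.821e-17 = 2.503e10
SNR_dB = 10*log10(2.503e10) = 104.0 dB

104.0 dB


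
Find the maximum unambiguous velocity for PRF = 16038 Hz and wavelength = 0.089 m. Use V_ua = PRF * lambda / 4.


V_ua = 16038 * 0.089 / 4 = 356.8 m/s

356.8 m/s


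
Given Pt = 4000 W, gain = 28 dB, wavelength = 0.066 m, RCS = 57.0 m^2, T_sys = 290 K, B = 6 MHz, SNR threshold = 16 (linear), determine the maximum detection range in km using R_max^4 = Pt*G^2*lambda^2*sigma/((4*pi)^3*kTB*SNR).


G_lin = 10^(28/10) = 630.957344
R^4 = 4000 * 630.957344^2 * 0.066^2 * 57.0 / ((4*pi)^3 * 1.38e-23 * 290 * 6000000.0 * 16)
R^4 = 5.18615e17 m^4
R_max = (5.18615e17)^(1/4) = 26835.6 m = 26.8 km

26.8 km


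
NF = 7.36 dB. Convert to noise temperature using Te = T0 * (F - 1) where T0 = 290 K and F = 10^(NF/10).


NF_lin = 10^(7.36/10) = 5.445027
Te = 290 * (5.445027 - 1) = 1289.1 K

1289.1 K


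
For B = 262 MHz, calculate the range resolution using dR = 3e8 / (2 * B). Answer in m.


dR = 3e8 / (2 * 262000000.0) = 0.57 m

0.57 m


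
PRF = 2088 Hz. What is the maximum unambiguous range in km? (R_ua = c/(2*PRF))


R_ua = 3e8 / (2 * 2088) = 71839.1 m = 71.8 km

71.8 km


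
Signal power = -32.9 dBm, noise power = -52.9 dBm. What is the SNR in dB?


SNR = -32.9 - (-52.9) = 20.0 dB

20.0 dB


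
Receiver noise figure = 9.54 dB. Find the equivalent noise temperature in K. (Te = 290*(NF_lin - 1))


NF_lin = 10^(9.54/10) = 8.994976
Te = 290 * (8.994976 - 1) = 2318.5 K

2318.5 K


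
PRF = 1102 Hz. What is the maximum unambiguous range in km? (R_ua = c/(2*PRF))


R_ua = 3e8 / (2 * 1102) = 136116.2 m = 136.1 km

136.1 km


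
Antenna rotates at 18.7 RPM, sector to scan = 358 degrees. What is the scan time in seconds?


t = 358 / (18.7 * 360) * 60 = 3.19 s

3.19 s


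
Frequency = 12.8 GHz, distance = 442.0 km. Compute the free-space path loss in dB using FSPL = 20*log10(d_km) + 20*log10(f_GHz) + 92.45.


20*log10(442.0) = 52.91
20*log10(12.8) = 22.14
FSPL = 167.5 dB

167.5 dB


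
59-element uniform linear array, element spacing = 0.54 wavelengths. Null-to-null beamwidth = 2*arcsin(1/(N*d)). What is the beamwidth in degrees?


1/(N*d) = 1/(59*0.54) = 0.031387
BW = 2*arcsin(0.031387) = 3.6 degrees

3.6 degrees


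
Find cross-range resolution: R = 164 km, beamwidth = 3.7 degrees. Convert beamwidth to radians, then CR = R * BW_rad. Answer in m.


BW_rad = 0.064577182
CR = 164000 * 0.064577182 = 10590.7 m

10590.7 m


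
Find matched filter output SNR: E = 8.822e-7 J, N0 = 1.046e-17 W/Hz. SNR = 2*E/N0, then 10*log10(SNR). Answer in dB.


SNR_lin = 2 * 8.822e-7 / 1.046e-17 = 1.687e11
SNR_dB = 10*log10(1.687e11) = 112.3 dB

112.3 dB


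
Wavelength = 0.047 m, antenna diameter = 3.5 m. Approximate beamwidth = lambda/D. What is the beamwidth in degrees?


BW_rad = 0.047 / 3.5 = 0.013429
BW_deg = 0.77 degrees

0.77 degrees


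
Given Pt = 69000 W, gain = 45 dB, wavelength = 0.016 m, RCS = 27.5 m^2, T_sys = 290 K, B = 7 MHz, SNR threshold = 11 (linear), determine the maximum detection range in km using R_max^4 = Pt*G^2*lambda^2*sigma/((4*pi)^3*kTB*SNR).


G_lin = 10^(45/10) = 31622.776602
R^4 = 69000 * 31622.776602^2 * 0.016^2 * 27.5 / ((4*pi)^3 * 1.38e-23 * 290 * 7000000.0 * 11)
R^4 = 7.94373e20 m^4
R_max = (7.94373e20)^(1/4) = 167882.8 m = 167.9 km

167.9 km


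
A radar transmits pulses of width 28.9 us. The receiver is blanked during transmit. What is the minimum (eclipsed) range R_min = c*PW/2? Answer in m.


R_min = 3e8 * 28.9e-6 / 2 = 4335.0 m

4335.0 m


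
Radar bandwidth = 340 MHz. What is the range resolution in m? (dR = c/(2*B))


dR = 3e8 / (2 * 340000000.0) = 0.44 m

0.44 m


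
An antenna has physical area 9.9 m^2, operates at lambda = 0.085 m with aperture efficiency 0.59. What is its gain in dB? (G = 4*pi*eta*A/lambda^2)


G_linear = 4*pi*0.59*9.9/0.085^2 = 10159.19
G_dB = 10*log10(10159.19) = 40.1 dB

40.1 dB


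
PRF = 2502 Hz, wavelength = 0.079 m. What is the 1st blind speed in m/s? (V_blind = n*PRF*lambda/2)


V_blind = 1 * 2502 * 0.079 / 2 = 98.8 m/s

98.8 m/s


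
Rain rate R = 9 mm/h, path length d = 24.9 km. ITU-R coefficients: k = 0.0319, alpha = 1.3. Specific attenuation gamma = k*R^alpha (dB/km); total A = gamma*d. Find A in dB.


gamma = 0.0319 * 9^1.3 = 0.555017 dB/km
A = 0.555017 * 24.9 = 13.82 dB

13.82 dB


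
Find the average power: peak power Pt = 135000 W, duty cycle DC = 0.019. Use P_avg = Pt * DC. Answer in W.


P_avg = 135000 * 0.019 = 2565.0 W

2565.0 W


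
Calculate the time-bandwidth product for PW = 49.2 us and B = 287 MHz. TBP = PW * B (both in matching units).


TBP = 49.2 * 287 = 14120.4

14120.4


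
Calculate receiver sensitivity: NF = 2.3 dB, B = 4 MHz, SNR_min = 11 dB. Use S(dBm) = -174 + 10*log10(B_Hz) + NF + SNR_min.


10*log10(4000000.0) = 66.02
S = -174 + 66.02 + 2.3 + 11 = -94.7 dBm

-94.7 dBm


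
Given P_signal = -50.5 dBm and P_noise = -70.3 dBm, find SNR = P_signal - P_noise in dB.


SNR = -50.5 - (-70.3) = 19.8 dB

19.8 dB


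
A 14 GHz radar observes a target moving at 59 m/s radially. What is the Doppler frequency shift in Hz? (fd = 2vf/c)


fd = 2 * 59 * 14000000000.0 / 3e8 = 5506.7 Hz

5506.7 Hz


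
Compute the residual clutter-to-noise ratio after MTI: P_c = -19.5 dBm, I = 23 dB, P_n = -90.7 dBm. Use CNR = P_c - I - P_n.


CNR = -19.5 - 23 - (-90.7) = 48.2 dB

48.2 dB


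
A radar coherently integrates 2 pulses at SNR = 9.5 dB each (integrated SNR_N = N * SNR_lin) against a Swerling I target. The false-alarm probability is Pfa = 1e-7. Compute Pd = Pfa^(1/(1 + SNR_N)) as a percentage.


SNR_lin = 10^(9.5/10) = 8.91251
SNR_N = 2 * 8.91251 = 17.82502
1/(1 + SNR_N) = 1/18.82502 = 0.0531208
Pd = (1e-7)^0.0531208 = 0.42477
Pd = 42.5%

42.5%


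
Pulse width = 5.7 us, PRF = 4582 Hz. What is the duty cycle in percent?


DC = 5.7e-6 * 4582 * 100 = 2.61%

2.61%


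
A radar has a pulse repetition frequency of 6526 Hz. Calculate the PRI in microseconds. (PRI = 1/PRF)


PRI = 1/6526 = 0.0001532332 s = 153.2 us

153.2 us


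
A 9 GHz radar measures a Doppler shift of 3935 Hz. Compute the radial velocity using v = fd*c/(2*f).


v = 3935 * 3e8 / (2 * 9000000000.0) = 65.6 m/s

65.6 m/s


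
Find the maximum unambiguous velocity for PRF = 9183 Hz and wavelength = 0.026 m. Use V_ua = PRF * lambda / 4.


V_ua = 9183 * 0.026 / 4 = 59.7 m/s

59.7 m/s


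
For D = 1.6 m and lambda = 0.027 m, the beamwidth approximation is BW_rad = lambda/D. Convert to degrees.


BW_rad = 0.027 / 1.6 = 0.016875
BW_deg = 0.97 degrees

0.97 degrees


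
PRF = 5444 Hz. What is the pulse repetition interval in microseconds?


PRI = 1/5444 = 0.0001836885 s = 183.7 us

183.7 us


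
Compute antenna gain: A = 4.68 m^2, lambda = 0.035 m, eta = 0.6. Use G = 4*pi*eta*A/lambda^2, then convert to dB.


G_linear = 4*pi*0.6*4.68/0.035^2 = 28805.2
G_dB = 10*log10(28805.2) = 44.6 dB

44.6 dB


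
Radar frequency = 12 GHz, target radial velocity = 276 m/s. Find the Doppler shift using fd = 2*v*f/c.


fd = 2 * 276 * 12000000000.0 / 3e8 = 22080.0 Hz

22080.0 Hz


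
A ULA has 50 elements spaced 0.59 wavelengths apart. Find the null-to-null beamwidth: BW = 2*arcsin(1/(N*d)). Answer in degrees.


1/(N*d) = 1/(50*0.59) = 0.033898
BW = 2*arcsin(0.033898) = 3.9 degrees

3.9 degrees


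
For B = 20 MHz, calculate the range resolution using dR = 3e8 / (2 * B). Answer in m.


dR = 3e8 / (2 * 20000000.0) = 7.5 m

7.5 m


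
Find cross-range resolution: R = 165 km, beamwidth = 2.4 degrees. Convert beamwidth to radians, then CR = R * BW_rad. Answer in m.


BW_rad = 0.041887902
CR = 165000 * 0.041887902 = 6911.5 m

6911.5 m


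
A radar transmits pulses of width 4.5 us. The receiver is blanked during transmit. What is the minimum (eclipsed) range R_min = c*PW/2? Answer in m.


R_min = 3e8 * 4.5e-6 / 2 = 675.0 m

675.0 m


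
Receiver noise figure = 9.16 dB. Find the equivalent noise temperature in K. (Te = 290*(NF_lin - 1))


NF_lin = 10^(9.16/10) = 8.241381
Te = 290 * (8.241381 - 1) = 2100.0 K

2100.0 K


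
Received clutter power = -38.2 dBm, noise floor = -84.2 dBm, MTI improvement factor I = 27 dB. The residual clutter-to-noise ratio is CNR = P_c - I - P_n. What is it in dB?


CNR = -38.2 - 27 - (-84.2) = 19.0 dB

19.0 dB


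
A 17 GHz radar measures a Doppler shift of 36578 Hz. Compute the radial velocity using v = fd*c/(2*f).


v = 36578 * 3e8 / (2 * 17000000000.0) = 322.7 m/s

322.7 m/s


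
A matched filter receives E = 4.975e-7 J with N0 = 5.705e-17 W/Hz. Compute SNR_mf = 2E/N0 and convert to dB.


SNR_lin = 2 * 4.975e-7 / 5.705e-17 = 1.744e10
SNR_dB = 10*log10(1.744e10) = 102.4 dB

102.4 dB


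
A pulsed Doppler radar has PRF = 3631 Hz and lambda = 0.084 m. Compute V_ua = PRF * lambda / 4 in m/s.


V_ua = 3631 * 0.084 / 4 = 76.3 m/s

76.3 m/s


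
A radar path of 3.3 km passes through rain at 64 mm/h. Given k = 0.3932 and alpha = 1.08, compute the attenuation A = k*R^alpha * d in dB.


gamma = 0.3932 * 64^1.08 = 35.098445 dB/km
A = 35.098445 * 3.3 = 115.82 dB

115.82 dB


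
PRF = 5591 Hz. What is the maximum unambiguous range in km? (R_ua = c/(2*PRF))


R_ua = 3e8 / (2 * 5591) = 26828.8 m = 26.8 km

26.8 km


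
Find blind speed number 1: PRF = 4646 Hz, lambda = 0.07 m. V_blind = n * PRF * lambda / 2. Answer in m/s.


V_blind = 1 * 4646 * 0.07 / 2 = 162.6 m/s

162.6 m/s


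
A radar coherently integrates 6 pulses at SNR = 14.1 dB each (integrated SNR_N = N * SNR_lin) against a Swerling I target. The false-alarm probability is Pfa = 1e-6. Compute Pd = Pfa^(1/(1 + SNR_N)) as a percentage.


SNR_lin = 10^(14.1/10) = 25.70396
SNR_N = 6 * 25.70396 = 154.22376
1/(1 + SNR_N) = 1/155.22376 = 0.0064423
Pd = (1e-6)^0.0064423 = 0.91484
Pd = 91.5%

91.5%


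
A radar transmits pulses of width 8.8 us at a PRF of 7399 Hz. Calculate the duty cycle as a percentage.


DC = 8.8e-6 * 7399 * 100 = 6.51%

6.51%


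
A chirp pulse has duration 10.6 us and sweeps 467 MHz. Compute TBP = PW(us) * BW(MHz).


TBP = 10.6 * 467 = 4950.2

4950.2


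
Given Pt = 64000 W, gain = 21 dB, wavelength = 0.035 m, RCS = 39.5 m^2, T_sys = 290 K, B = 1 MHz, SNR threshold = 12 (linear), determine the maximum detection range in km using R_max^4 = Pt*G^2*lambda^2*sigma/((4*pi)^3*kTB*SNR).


G_lin = 10^(21/10) = 125.892541
R^4 = 64000 * 125.892541^2 * 0.035^2 * 39.5 / ((4*pi)^3 * 1.38e-23 * 290 * 1000000.0 * 12)
R^4 = 5.15021e17 m^4
R_max = (5.15021e17)^(1/4) = 26789.0 m = 26.8 km

26.8 km


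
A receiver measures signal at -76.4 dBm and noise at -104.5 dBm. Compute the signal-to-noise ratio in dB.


SNR = -76.4 - (-104.5) = 28.1 dB

28.1 dB


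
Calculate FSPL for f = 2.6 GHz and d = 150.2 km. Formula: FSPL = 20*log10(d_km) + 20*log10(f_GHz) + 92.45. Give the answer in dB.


20*log10(150.2) = 43.53
20*log10(2.6) = 8.3
FSPL = 144.3 dB

144.3 dB


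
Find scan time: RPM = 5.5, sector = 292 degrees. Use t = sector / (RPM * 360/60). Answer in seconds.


t = 292 / (5.5 * 360) * 60 = 8.85 s

8.85 s


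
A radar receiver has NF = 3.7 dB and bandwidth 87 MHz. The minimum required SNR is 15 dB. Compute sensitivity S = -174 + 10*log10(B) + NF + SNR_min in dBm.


10*log10(87000000.0) = 79.4
S = -174 + 79.4 + 3.7 + 15 = -75.9 dBm

-75.9 dBm


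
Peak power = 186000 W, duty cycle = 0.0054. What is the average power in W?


P_avg = 186000 * 0.0054 = 1004.4 W

1004.4 W


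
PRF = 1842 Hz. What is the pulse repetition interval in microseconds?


PRI = 1/1842 = 0.0005428882 s = 542.9 us

542.9 us


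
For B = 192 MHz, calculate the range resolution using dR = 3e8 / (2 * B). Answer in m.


dR = 3e8 / (2 * 192000000.0) = 0.78 m

0.78 m


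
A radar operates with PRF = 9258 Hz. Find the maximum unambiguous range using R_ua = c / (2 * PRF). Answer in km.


R_ua = 3e8 / (2 * 9258) = 16202.2 m = 16.2 km

16.2 km


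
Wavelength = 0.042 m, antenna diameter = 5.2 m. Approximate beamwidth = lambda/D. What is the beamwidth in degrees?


BW_rad = 0.042 / 5.2 = 0.008077
BW_deg = 0.46 degrees

0.46 degrees


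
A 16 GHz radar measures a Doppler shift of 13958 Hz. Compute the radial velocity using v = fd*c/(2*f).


v = 13958 * 3e8 / (2 * 16000000000.0) = 130.9 m/s

130.9 m/s


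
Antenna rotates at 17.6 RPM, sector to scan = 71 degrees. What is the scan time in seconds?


t = 71 / (17.6 * 360) * 60 = 0.67 s

0.67 s


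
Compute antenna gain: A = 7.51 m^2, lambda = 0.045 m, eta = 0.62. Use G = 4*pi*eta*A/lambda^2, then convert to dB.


G_linear = 4*pi*0.62*7.51/0.045^2 = 28894.59
G_dB = 10*log10(28894.59) = 44.6 dB

44.6 dB


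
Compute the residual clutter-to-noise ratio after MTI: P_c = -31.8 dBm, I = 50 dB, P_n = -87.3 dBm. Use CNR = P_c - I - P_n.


CNR = -31.8 - 50 - (-87.3) = 5.5 dB

5.5 dB


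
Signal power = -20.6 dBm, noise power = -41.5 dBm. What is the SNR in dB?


SNR = -20.6 - (-41.5) = 20.9 dB

20.9 dB


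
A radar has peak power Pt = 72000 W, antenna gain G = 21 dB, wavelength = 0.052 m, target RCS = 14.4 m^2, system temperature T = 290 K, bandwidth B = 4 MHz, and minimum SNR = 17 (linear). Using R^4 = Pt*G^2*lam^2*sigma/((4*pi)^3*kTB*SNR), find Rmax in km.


G_lin = 10^(21/10) = 125.892541
R^4 = 72000 * 125.892541^2 * 0.052^2 * 14.4 / ((4*pi)^3 * 1.38e-23 * 290 * 4000000.0 * 17)
R^4 = 8.22784e16 m^4
R_max = (8.22784e16)^(1/4) = 16936.4 m = 16.9 km

16.9 km


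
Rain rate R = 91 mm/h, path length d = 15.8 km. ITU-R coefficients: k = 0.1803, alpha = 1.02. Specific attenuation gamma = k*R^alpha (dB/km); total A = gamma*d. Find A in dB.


gamma = 0.1803 * 91^1.02 = 17.956345 dB/km
A = 17.956345 * 15.8 = 283.71 dB

283.71 dB


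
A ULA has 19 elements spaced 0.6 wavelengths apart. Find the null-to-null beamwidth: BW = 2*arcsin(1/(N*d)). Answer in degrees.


1/(N*d) = 1/(19*0.6) = 0.087719
BW = 2*arcsin(0.087719) = 10.1 degrees

10.1 degrees


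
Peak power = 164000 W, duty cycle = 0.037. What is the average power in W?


P_avg = 164000 * 0.037 = 6068.0 W

6068.0 W


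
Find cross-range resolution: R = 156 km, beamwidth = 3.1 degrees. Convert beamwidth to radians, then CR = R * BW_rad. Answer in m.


BW_rad = 0.054105207
CR = 156000 * 0.054105207 = 8440.4 m

8440.4 m


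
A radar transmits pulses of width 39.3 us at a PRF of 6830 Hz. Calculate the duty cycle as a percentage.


DC = 39.3e-6 * 6830 * 100 = 26.84%

26.84%


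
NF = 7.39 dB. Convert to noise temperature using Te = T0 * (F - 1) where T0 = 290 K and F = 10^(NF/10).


NF_lin = 10^(7.39/10) = 5.48277
Te = 290 * (5.48277 - 1) = 1300.0 K

1300.0 K


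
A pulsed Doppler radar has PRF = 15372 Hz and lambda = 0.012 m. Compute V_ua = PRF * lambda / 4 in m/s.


V_ua = 15372 * 0.012 / 4 = 46.1 m/s

46.1 m/s


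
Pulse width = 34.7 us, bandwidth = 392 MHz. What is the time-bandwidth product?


TBP = 34.7 * 392 = 13602.4

13602.4


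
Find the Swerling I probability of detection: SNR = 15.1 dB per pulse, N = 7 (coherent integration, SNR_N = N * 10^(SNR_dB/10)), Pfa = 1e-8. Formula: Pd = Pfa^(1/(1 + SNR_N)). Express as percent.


SNR_lin = 10^(15.1/10) = 32.35937
SNR_N = 7 * 32.35937 = 226.51559
1/(1 + SNR_N) = 1/227.51559 = 0.0043953
Pd = (1e-8)^0.0043953 = 0.92223
Pd = 92.2%

92.2%


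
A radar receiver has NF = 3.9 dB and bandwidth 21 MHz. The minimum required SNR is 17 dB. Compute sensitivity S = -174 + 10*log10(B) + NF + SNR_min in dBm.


10*log10(21000000.0) = 73.22
S = -174 + 73.22 + 3.9 + 17 = -79.9 dBm

-79.9 dBm


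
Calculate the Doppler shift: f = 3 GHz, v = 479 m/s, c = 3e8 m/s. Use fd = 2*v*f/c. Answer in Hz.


fd = 2 * 479 * 3000000000.0 / 3e8 = 9580.0 Hz

9580.0 Hz


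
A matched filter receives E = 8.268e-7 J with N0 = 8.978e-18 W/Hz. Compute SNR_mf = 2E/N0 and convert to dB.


SNR_lin = 2 * 8.268e-7 / 8.978e-18 = 1.842e11
SNR_dB = 10*log10(1.842e11) = 112.7 dB

112.7 dB


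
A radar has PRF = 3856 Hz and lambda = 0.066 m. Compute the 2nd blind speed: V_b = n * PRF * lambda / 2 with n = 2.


V_blind = 2 * 3856 * 0.066 / 2 = 254.5 m/s

254.5 m/s


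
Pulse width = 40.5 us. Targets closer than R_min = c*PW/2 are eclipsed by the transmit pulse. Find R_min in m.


R_min = 3e8 * 40.5e-6 / 2 = 6075.0 m

6075.0 m


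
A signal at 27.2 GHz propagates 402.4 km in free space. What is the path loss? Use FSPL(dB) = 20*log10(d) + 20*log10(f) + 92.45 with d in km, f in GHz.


20*log10(402.4) = 52.09
20*log10(27.2) = 28.69
FSPL = 173.2 dB

173.2 dB


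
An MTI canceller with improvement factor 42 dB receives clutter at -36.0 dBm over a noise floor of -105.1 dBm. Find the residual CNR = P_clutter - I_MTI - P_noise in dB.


CNR = -36.0 - 42 - (-105.1) = 27.1 dB

27.1 dB


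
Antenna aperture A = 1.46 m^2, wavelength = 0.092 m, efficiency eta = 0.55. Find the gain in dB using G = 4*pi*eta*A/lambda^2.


G_linear = 4*pi*0.55*1.46/0.092^2 = 1192.2
G_dB = 10*log10(1192.2) = 30.8 dB

30.8 dB


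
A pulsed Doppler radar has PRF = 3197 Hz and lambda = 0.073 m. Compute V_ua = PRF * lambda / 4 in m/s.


V_ua = 3197 * 0.073 / 4 = 58.3 m/s

58.3 m/s


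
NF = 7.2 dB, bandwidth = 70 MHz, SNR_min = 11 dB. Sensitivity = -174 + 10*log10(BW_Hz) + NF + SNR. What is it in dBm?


10*log10(70000000.0) = 78.45
S = -174 + 78.45 + 7.2 + 11 = -77.3 dBm

-77.3 dBm


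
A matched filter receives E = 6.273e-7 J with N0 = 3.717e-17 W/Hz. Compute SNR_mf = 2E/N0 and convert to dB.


SNR_lin = 2 * 6.273e-7 / 3.717e-17 = 3.375e10
SNR_dB = 10*log10(3.375e10) = 105.3 dB

105.3 dB


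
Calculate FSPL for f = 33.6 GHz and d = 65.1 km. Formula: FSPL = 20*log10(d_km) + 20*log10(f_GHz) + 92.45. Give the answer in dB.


20*log10(65.1) = 36.27
20*log10(33.6) = 30.53
FSPL = 159.2 dB

159.2 dB


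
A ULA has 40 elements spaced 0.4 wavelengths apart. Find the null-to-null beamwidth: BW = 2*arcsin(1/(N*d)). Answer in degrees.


1/(N*d) = 1/(40*0.4) = 0.0625
BW = 2*arcsin(0.0625) = 7.2 degrees

7.2 degrees


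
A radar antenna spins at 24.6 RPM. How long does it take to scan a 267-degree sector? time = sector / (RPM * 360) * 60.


t = 267 / (24.6 * 360) * 60 = 1.81 s

1.81 s


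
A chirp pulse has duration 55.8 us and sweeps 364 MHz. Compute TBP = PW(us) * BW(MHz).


TBP = 55.8 * 364 = 20311.2

20311.2


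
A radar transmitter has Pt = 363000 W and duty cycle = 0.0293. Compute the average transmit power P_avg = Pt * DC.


P_avg = 363000 * 0.0293 = 10635.9 W

10635.9 W


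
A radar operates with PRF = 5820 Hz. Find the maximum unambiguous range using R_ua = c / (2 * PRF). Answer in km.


R_ua = 3e8 / (2 * 5820) = 25773.2 m = 25.8 km

25.8 km


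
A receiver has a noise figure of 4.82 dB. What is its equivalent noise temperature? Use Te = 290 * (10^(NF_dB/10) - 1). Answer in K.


NF_lin = 10^(4.82/10) = 3.033891
Te = 290 * (3.033891 - 1) = 589.8 K

589.8 K


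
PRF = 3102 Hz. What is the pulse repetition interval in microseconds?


PRI = 1/3102 = 0.0003223727 s = 322.4 us

322.4 us


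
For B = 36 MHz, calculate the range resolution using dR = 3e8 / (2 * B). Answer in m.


dR = 3e8 / (2 * 36000000.0) = 4.17 m

4.17 m


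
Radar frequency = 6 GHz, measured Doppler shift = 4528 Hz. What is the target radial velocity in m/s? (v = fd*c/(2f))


v = 4528 * 3e8 / (2 * 6000000000.0) = 113.2 m/s

113.2 m/s


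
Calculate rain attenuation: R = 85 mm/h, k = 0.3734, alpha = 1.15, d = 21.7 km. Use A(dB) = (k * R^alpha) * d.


gamma = 0.3734 * 85^1.15 = 61.802505 dB/km
A = 61.802505 * 21.7 = 1341.11 dB

1341.11 dB


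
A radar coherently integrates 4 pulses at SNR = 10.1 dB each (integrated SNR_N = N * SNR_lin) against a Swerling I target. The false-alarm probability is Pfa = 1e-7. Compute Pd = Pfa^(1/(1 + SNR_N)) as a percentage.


SNR_lin = 10^(10.1/10) = 10.23293
SNR_N = 4 * 10.23293 = 40.93172
1/(1 + SNR_N) = 1/41.93172 = 0.0238483
Pd = (1e-7)^0.0238483 = 0.68087
Pd = 68.1%

68.1%


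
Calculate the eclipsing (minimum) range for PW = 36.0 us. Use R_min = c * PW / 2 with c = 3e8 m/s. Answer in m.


R_min = 3e8 * 36.0e-6 / 2 = 5400.0 m

5400.0 m


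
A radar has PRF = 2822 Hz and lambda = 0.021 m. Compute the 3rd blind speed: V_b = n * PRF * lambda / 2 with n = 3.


V_blind = 3 * 2822 * 0.021 / 2 = 88.9 m/s

88.9 m/s


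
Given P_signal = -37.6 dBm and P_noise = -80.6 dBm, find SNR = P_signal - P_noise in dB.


SNR = -37.6 - (-80.6) = 43.0 dB

43.0 dB


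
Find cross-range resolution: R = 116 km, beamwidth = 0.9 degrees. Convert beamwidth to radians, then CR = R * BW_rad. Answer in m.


BW_rad = 0.015707963
CR = 116000 * 0.015707963 = 1822.1 m

1822.1 m


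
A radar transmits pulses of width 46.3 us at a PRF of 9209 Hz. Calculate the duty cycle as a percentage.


DC = 46.3e-6 * 9209 * 100 = 42.64%

42.64%


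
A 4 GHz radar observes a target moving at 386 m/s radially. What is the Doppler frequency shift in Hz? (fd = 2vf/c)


fd = 2 * 386 * 4000000000.0 / 3e8 = 10293.3 Hz

10293.3 Hz


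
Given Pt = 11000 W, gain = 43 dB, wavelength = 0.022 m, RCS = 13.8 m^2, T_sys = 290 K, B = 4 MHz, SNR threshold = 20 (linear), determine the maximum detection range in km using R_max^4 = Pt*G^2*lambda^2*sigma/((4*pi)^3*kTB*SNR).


G_lin = 10^(43/10) = 19952.62315
R^4 = 11000 * 19952.62315^2 * 0.022^2 * 13.8 / ((4*pi)^3 * 1.38e-23 * 290 * 4000000.0 * 20)
R^4 = 4.60384e19 m^4
R_max = (4.60384e19)^(1/4) = 82372.1 m = 82.4 km

82.4 km


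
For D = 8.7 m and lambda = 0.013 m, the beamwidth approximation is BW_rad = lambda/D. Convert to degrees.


BW_rad = 0.013 / 8.7 = 0.001494
BW_deg = 0.09 degrees

0.09 degrees


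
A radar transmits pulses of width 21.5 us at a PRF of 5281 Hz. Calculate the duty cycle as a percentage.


DC = 21.5e-6 * 5281 * 100 = 11.35%

11.35%


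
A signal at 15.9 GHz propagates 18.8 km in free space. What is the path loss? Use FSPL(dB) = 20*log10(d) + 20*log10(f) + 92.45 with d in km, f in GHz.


20*log10(18.8) = 25.48
20*log10(15.9) = 24.03
FSPL = 142.0 dB

142.0 dB


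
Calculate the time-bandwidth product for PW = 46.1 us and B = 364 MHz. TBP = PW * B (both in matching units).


TBP = 46.1 * 364 = 16780.4

16780.4


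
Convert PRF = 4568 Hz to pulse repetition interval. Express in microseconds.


PRI = 1/4568 = 0.0002189142 s = 218.9 us

218.9 us


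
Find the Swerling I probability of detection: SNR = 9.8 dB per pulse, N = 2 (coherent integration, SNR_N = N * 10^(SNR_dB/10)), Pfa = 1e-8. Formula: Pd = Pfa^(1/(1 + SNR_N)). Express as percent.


SNR_lin = 10^(9.8/10) = 9.54993
SNR_N = 2 * 9.54993 = 19.09986
1/(1 + SNR_N) = 1/20.09986 = 0.0497516
Pd = (1e-8)^0.0497516 = 0.39993
Pd = 40.0%

40.0%


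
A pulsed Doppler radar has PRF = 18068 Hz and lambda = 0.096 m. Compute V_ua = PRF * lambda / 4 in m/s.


V_ua = 18068 * 0.096 / 4 = 433.6 m/s

433.6 m/s


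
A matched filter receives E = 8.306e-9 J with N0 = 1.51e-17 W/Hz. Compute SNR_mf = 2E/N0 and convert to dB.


SNR_lin = 2 * 8.306e-9 / 1.51e-17 = 1.1e9
SNR_dB = 10*log10(1.1e9) = 90.4 dB

90.4 dB


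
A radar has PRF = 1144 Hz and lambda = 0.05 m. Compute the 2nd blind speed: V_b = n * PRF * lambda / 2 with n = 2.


V_blind = 2 * 1144 * 0.05 / 2 = 57.2 m/s

57.2 m/s


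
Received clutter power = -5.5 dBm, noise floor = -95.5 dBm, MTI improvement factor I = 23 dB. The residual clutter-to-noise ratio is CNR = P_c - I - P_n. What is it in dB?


CNR = -5.5 - 23 - (-95.5) = 67.0 dB

67.0 dB


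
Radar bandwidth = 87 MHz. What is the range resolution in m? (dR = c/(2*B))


dR = 3e8 / (2 * 87000000.0) = 1.72 m

1.72 m


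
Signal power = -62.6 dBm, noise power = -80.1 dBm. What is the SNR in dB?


SNR = -62.6 - (-80.1) = 17.5 dB

17.5 dB


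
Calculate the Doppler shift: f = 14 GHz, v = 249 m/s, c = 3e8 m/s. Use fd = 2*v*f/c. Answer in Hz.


fd = 2 * 249 * 14000000000.0 / 3e8 = 23240.0 Hz

23240.0 Hz


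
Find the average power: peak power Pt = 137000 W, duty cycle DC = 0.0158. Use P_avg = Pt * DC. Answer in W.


P_avg = 137000 * 0.0158 = 2164.6 W

2164.6 W


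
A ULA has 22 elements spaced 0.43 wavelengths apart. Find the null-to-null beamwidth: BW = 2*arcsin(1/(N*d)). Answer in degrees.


1/(N*d) = 1/(22*0.43) = 0.105708
BW = 2*arcsin(0.105708) = 12.1 degrees

12.1 degrees


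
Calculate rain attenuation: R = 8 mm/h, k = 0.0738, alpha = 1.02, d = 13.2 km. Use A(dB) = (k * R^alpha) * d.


gamma = 0.0738 * 8^1.02 = 0.615472 dB/km
A = 0.615472 * 13.2 = 8.12 dB

8.12 dB


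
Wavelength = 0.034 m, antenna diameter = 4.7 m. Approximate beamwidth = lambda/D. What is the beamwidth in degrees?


BW_rad = 0.034 / 4.7 = 0.007234
BW_deg = 0.41 degrees

0.41 degrees


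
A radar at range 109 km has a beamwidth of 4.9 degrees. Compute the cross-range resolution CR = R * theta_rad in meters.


BW_rad = 0.085521133
CR = 109000 * 0.085521133 = 9321.8 m

9321.8 m


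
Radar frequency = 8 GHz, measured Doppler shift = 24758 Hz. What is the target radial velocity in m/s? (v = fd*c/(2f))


v = 24758 * 3e8 / (2 * 8000000000.0) = 464.2 m/s

464.2 m/s


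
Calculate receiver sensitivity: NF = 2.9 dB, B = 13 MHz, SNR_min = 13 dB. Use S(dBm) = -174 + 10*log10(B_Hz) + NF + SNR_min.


10*log10(13000000.0) = 71.14
S = -174 + 71.14 + 2.9 + 13 = -87.0 dBm

-87.0 dBm


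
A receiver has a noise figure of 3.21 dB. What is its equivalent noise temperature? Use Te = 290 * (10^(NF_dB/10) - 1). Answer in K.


NF_lin = 10^(3.21/10) = 2.094112
Te = 290 * (2.094112 - 1) = 317.3 K

317.3 K


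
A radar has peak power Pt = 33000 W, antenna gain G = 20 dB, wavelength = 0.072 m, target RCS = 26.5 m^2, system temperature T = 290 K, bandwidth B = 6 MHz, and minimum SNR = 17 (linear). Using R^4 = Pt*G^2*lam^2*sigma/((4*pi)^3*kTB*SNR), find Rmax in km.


G_lin = 10^(20/10) = 100.0
R^4 = 33000 * 100.0^2 * 0.072^2 * 26.5 / ((4*pi)^3 * 1.38e-23 * 290 * 6000000.0 * 17)
R^4 = 5.59652e16 m^4
R_max = (5.59652e16)^(1/4) = 15380.8 m = 15.4 km

15.4 km


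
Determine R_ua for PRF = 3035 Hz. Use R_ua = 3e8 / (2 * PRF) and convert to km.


R_ua = 3e8 / (2 * 3035) = 49423.4 m = 49.4 km

49.4 km


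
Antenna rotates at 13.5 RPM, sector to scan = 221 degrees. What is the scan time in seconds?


t = 221 / (13.5 * 360) * 60 = 2.73 s

2.73 s


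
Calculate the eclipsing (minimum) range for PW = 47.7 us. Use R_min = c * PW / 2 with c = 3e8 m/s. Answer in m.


R_min = 3e8 * 47.7e-6 / 2 = 7155.0 m

7155.0 m


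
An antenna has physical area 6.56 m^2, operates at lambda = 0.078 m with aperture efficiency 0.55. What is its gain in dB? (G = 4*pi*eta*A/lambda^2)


G_linear = 4*pi*0.55*6.56/0.078^2 = 7452.25
G_dB = 10*log10(7452.25) = 38.7 dB

38.7 dB


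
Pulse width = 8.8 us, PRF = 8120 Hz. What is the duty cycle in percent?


DC = 8.8e-6 * 8120 * 100 = 7.15%

7.15%


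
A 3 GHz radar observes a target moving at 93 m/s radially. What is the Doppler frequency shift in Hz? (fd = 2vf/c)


fd = 2 * 93 * 3000000000.0 / 3e8 = 1860.0 Hz

1860.0 Hz


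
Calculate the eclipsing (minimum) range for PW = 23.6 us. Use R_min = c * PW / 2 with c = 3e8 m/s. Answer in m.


R_min = 3e8 * 23.6e-6 / 2 = 3540.0 m

3540.0 m


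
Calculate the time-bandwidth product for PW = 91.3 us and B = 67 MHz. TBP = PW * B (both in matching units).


TBP = 91.3 * 67 = 6117.1

6117.1


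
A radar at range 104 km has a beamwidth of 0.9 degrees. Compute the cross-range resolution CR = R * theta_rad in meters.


BW_rad = 0.015707963
CR = 104000 * 0.015707963 = 1633.6 m

1633.6 m


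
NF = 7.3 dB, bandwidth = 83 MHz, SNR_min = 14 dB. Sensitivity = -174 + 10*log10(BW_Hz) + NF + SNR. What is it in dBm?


10*log10(83000000.0) = 79.19
S = -174 + 79.19 + 7.3 + 14 = -73.5 dBm

-73.5 dBm


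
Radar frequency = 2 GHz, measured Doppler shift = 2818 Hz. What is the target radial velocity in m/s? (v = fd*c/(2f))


v = 2818 * 3e8 / (2 * 2000000000.0) = 211.4 m/s

211.4 m/s


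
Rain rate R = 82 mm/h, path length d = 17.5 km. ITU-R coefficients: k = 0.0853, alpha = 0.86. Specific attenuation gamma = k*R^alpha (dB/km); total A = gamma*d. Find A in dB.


gamma = 0.0853 * 82^0.86 = 3.774235 dB/km
A = 3.774235 * 17.5 = 66.05 dB

66.05 dB


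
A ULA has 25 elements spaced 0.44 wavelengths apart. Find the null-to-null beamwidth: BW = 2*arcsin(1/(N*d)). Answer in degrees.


1/(N*d) = 1/(25*0.44) = 0.090909
BW = 2*arcsin(0.090909) = 10.4 degrees

10.4 degrees


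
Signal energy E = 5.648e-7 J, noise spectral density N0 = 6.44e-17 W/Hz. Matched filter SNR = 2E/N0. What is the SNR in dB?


SNR_lin = 2 * 5.648e-7 / 6.44e-17 = 1.754e10
SNR_dB = 10*log10(1.754e10) = 102.4 dB

102.4 dB


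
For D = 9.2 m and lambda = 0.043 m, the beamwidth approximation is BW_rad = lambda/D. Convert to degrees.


BW_rad = 0.043 / 9.2 = 0.004674
BW_deg = 0.27 degrees

0.27 degrees


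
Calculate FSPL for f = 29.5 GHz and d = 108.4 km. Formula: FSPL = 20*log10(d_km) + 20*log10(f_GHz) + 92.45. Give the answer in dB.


20*log10(108.4) = 40.7
20*log10(29.5) = 29.4
FSPL = 162.5 dB

162.5 dB


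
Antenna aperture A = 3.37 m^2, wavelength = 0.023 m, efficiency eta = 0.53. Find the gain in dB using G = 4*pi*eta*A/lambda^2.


G_linear = 4*pi*0.53*3.37/0.023^2 = 42428.72
G_dB = 10*log10(42428.72) = 46.3 dB

46.3 dB


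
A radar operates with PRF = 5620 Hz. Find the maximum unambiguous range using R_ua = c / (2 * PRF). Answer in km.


R_ua = 3e8 / (2 * 5620) = 26690.4 m = 26.7 km

26.7 km


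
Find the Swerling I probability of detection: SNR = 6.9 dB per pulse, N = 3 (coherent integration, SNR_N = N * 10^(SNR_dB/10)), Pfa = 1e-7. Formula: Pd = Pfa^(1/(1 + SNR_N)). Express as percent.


SNR_lin = 10^(6.9/10) = 4.89779
SNR_N = 3 * 4.89779 = 14.69337
1/(1 + SNR_N) = 1/15.69337 = 0.0637212
Pd = (1e-7)^0.0637212 = 0.35806
Pd = 35.8%

35.8%


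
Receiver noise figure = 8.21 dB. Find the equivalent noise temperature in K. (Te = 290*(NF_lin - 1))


NF_lin = 10^(8.21/10) = 6.622165
Te = 290 * (6.622165 - 1) = 1630.4 K

1630.4 K


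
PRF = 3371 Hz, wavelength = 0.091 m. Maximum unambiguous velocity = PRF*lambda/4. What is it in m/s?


V_ua = 3371 * 0.091 / 4 = 76.7 m/s

76.7 m/s


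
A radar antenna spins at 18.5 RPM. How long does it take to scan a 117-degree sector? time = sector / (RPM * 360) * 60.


t = 117 / (18.5 * 360) * 60 = 1.05 s

1.05 s


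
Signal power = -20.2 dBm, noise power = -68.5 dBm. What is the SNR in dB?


SNR = -20.2 - (-68.5) = 48.3 dB

48.3 dB


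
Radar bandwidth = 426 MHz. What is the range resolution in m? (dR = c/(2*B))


dR = 3e8 / (2 * 426000000.0) = 0.35 m

0.35 m


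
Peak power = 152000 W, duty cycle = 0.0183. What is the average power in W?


P_avg = 152000 * 0.0183 = 2781.6 W

2781.6 W


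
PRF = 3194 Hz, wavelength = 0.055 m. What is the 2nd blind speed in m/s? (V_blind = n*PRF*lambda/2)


V_blind = 2 * 3194 * 0.055 / 2 = 175.7 m/s

175.7 m/s


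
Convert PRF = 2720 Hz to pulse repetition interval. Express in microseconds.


PRI = 1/2720 = 0.0003676471 s = 367.6 us

367.6 us


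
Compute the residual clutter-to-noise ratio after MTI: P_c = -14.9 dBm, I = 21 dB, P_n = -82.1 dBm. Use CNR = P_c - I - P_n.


CNR = -14.9 - 21 - (-82.1) = 46.2 dB

46.2 dB


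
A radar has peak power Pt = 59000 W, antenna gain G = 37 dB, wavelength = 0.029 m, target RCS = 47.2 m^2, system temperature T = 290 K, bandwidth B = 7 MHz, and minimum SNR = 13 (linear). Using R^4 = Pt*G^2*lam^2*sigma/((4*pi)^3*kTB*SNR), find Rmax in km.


G_lin = 10^(37/10) = 5011.872336
R^4 = 59000 * 5011.872336^2 * 0.029^2 * 47.2 / ((4*pi)^3 * 1.38e-23 * 290 * 7000000.0 * 13)
R^4 = 8.14033e19 m^4
R_max = (8.14033e19)^(1/4) = 94986.2 m = 95.0 km

95.0 km


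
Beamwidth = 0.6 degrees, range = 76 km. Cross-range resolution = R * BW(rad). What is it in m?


BW_rad = 0.010471976
CR = 76000 * 0.010471976 = 795.9 m

795.9 m


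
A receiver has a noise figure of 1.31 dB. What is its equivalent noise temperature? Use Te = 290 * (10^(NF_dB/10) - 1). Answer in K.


NF_lin = 10^(1.31/10) = 1.352073
Te = 290 * (1.352073 - 1) = 102.1 K

102.1 K


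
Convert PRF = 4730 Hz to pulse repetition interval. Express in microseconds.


PRI = 1/4730 = 0.0002114165 s = 211.4 us

211.4 us


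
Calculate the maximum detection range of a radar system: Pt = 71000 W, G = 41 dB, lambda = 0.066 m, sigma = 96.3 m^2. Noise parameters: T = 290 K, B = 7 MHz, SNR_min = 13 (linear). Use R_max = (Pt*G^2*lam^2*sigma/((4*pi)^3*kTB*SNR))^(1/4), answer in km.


G_lin = 10^(41/10) = 12589.254118
R^4 = 71000 * 12589.254118^2 * 0.066^2 * 96.3 / ((4*pi)^3 * 1.38e-23 * 290 * 7000000.0 * 13)
R^4 = 6.53167e21 m^4
R_max = (6.53167e21)^(1/4) = 284286.4 m = 284.3 km

284.3 km


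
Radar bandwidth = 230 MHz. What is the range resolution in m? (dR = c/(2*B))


dR = 3e8 / (2 * 230000000.0) = 0.65 m

0.65 m


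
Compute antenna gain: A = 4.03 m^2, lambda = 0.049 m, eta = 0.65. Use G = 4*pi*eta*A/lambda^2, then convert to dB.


G_linear = 4*pi*0.65*4.03/0.049^2 = 13709.96
G_dB = 10*log10(13709.96) = 41.4 dB

41.4 dB


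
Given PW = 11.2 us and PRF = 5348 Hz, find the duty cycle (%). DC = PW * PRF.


DC = 11.2e-6 * 5348 * 100 = 5.99%

5.99%


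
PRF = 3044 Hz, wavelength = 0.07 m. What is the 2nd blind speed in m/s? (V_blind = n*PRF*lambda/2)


V_blind = 2 * 3044 * 0.07 / 2 = 213.1 m/s

213.1 m/s


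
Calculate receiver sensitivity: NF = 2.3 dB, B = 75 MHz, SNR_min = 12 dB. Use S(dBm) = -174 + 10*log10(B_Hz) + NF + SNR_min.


10*log10(75000000.0) = 78.75
S = -174 + 78.75 + 2.3 + 12 = -80.9 dBm

-80.9 dBm


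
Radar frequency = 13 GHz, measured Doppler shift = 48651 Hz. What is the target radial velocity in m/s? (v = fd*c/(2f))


v = 48651 * 3e8 / (2 * 13000000000.0) = 561.4 m/s

561.4 m/s


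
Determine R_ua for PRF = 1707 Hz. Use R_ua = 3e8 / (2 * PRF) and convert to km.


R_ua = 3e8 / (2 * 1707) = 87873.5 m = 87.9 km

87.9 km


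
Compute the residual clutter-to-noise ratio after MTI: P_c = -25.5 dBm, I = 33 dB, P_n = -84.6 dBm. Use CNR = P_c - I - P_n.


CNR = -25.5 - 33 - (-84.6) = 26.1 dB

26.1 dB


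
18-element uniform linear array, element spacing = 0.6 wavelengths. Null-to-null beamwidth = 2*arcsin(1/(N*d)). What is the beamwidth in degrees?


1/(N*d) = 1/(18*0.6) = 0.092593
BW = 2*arcsin(0.092593) = 10.6 degrees

10.6 degrees


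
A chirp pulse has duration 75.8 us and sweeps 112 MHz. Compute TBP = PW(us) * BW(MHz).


TBP = 75.8 * 112 = 8489.6

8489.6


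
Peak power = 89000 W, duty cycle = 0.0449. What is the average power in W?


P_avg = 89000 * 0.0449 = 3996.1 W

3996.1 W


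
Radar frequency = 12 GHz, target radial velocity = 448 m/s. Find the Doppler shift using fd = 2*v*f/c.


fd = 2 * 448 * 12000000000.0 / 3e8 = 35840.0 Hz

35840.0 Hz


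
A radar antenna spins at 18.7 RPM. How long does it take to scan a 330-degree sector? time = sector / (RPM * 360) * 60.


t = 330 / (18.7 * 360) * 60 = 2.94 s

2.94 s


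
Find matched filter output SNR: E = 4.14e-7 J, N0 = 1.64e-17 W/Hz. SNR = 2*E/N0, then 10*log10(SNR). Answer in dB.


SNR_lin = 2 * 4.14e-7 / 1.64e-17 = 5.049e10
SNR_dB = 10*log10(5.049e10) = 107.0 dB

107.0 dB


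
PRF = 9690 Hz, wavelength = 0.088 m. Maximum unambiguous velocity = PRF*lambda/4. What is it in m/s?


V_ua = 9690 * 0.088 / 4 = 213.2 m/s

213.2 m/s


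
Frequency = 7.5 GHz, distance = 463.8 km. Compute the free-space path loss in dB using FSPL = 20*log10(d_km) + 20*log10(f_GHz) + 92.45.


20*log10(463.8) = 53.33
20*log10(7.5) = 17.5
FSPL = 163.3 dB

163.3 dB


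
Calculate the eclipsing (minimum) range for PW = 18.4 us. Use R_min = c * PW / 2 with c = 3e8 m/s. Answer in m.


R_min = 3e8 * 18.4e-6 / 2 = 2760.0 m

2760.0 m


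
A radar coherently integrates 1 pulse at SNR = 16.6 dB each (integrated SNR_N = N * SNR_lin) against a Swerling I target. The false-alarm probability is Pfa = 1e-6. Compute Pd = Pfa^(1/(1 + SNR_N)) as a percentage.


SNR_lin = 10^(16.6/10) = 45.70882
SNR_N = 1 * 45.70882 = 45.70882
1/(1 + SNR_N) = 1/46.70882 = 0.0214092
Pd = (1e-6)^0.0214092 = 0.74395
Pd = 74.4%

74.4%


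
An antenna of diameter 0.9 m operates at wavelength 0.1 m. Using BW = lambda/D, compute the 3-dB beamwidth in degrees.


BW_rad = 0.1 / 0.9 = 0.111111
BW_deg = 6.37 degrees

6.37 degrees


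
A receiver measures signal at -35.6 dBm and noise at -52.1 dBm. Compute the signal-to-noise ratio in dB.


SNR = -35.6 - (-52.1) = 16.5 dB

16.5 dB


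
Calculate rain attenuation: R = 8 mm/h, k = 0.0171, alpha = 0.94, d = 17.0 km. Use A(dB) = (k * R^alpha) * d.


gamma = 0.0171 * 8^0.94 = 0.120754 dB/km
A = 0.120754 * 17.0 = 2.05 dB

2.05 dB


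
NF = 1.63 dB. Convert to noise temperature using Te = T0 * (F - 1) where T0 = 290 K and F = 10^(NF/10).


NF_lin = 10^(1.63/10) = 1.455459
Te = 290 * (1.455459 - 1) = 132.1 K

132.1 K
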